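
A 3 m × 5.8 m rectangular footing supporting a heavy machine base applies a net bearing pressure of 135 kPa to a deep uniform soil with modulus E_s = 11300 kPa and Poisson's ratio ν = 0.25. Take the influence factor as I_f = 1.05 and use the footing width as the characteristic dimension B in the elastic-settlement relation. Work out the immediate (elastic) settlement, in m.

Immediate (elastic) settlement: S_e = q·B·(1−ν²)/E_s · I_f.
S_e = 135 × 3 × (1 − 0.25²) / 11300 × 1.05
    = 135 × 3 × 0.9375 / 11300 × 1.05
    = 0.03528 m

S_e ≈ 0.0353 m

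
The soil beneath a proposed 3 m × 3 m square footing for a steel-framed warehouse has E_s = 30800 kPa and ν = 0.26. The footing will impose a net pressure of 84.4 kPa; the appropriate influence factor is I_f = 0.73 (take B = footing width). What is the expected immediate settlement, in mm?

Immediate (elastic) settlement: S_e = q·B·(1−ν²)/E_s · I_f.
S_e = 84.4 × 3 × (1 − 0.26²) / 30800 × 0.73
    = 84.4 × 3 × 0.9324 / 30800 × 0.73
    = 0.005595 m = 5.595 mm

S_e ≈ 5.6 mm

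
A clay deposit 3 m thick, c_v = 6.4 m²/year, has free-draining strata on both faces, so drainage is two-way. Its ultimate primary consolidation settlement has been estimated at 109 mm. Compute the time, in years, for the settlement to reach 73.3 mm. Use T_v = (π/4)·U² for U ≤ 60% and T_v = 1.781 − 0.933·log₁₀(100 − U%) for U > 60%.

Drainage path length: H_d = H/2 = 1.5 m (double drainage).
U = S(t)/S_ult = 73.3/109 = 0.6725.
U > 60%: T_v = 1.781 − 0.933·log₁₀(100 − 67.248) = 0.36728.
t = T_v·H_d²/c_v = 0.36728×1.5²/6.4 = 0.1291 years.

t ≈ 0.129 years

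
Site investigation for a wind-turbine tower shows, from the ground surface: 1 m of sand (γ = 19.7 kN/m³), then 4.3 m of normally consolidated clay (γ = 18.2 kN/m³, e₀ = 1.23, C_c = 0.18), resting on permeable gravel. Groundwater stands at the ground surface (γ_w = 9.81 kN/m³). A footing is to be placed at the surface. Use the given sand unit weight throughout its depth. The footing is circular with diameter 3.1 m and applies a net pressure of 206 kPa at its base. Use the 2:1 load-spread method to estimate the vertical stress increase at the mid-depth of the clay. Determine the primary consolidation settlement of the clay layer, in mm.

S_c ≈ 156 mm

Mid-depth of clay below the ground surface: z = 1 + 4.3/2 = 3.15 m.
Total vertical stress at mid-clay: σ_v = 19.7×1 + 18.2×2.15 = 58.83 kPa.
Pore pressure: u = 9.81×(3.15 − 0) = 30.902 kPa.
Initial effective stress: σ'_0 = σ_v − u = 58.83 − 30.902 = 27.928 kPa.
Stress increase at mid-clay by the 2:1 spreading method:
Δσ ≈ qD²/(D+z)² = 206×3.1²/(3.1+3.15)² = 50.679 kPa
Final effective stress: σ'_f = σ'_0 + Δσ = 27.928 + 50.679 = 78.607 kPa.
Normally consolidated clay, so the full stress increment lies on the virgin compression line:
S_c = C_c·H/(1+e₀)·log₁₀(σ'_f/σ'_0) = 0.18×4.3/(1+1.23)×log₁₀(78.607/27.928)
    = 0.34709 × 0.44942 = 0.156 m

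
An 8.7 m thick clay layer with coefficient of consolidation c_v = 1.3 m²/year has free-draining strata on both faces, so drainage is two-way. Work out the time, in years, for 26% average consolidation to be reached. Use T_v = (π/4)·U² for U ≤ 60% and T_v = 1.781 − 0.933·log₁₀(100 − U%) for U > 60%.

Drainage path length: H_d = H/2 = 4.35 m (double drainage).
U ≤ 60%: T_v = (π/4)·U² = (π/4)×0.26² = 0.053093.
t = T_v·H_d²/c_v = 0.053093×4.35²/1.3 = 0.7728 years.

t ≈ 0.773 years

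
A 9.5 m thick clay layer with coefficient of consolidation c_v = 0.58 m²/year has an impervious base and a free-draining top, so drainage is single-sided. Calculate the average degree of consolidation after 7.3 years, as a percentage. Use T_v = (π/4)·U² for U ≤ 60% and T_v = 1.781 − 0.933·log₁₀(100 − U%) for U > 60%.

U ≈ 24.4 %

Drainage path length: H_d = H = 9.5 m (single drainage).
T_v = c_v·t/H_d² = 0.58×7.3/9.5² = 0.046914.
T_v = 0.046914 corresponds to the U ≤ 60% branch:
U = √(4T_v/π) = 0.2444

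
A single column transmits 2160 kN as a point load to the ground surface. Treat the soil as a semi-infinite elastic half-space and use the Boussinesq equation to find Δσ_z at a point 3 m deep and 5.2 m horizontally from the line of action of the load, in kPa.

Δσ_z ≈ 3.57 kPa

Boussinesq vertical stress below a point load on an elastic half-space:
Δσ_z = 3P/(2πz²) · [1 + (r/z)²]^(−5/2)
r/z = 5.2/3 = 1.7333; [1+(r/z)²]^(−5/2) = 0.031163.
Δσ_z = 3×2160/(2π×3²) × 0.031163 = 114.59 × 0.031163 = 3.571 kPa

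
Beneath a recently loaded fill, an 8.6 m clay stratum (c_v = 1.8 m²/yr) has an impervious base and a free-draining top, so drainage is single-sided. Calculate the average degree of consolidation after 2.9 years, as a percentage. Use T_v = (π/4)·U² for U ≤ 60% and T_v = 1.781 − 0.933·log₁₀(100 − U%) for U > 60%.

Drainage path length: H_d = H = 8.6 m (single drainage).
T_v = c_v·t/H_d² = 1.8×2.9/8.6² = 0.070579.
T_v = 0.070579 corresponds to the U ≤ 60% branch:
U = √(4T_v/π) = 0.2998

U ≈ 30 %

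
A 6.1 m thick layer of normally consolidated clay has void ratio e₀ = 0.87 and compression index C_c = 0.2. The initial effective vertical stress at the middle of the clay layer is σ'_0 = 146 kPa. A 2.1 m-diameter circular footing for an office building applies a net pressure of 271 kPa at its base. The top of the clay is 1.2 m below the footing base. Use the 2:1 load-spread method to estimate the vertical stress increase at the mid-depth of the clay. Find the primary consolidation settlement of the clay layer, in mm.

S_c ≈ 52.4 mm

Mid-depth of clay below the footing base: z = 1.2 + 6.1/2 = 4.25 m.
Stress increase at mid-clay by the 2:1 spreading method:
Δσ ≈ qD²/(D+z)² = 271×2.1²/(2.1+4.25)² = 29.639 kPa
Final effective stress: σ'_f = σ'_0 + Δσ = 146 + 29.639 = 175.64 kPa.
Normally consolidated clay, so the full stress increment lies on the virgin compression line:
S_c = C_c·H/(1+e₀)·log₁₀(σ'_f/σ'_0) = 0.2×6.1/(1+0.87)×log₁₀(175.64/146)
    = 0.65241 × 0.080271 = 0.05237 m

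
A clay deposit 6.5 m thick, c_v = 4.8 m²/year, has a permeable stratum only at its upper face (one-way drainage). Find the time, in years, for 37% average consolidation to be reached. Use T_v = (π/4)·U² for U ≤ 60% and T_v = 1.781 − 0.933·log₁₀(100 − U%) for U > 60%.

t ≈ 0.946 years

Drainage path length: H_d = H = 6.5 m (single drainage).
U ≤ 60%: T_v = (π/4)·U² = (π/4)×0.37² = 0.10752.
t = T_v·H_d²/c_v = 0.10752×6.5²/4.8 = 0.9464 years.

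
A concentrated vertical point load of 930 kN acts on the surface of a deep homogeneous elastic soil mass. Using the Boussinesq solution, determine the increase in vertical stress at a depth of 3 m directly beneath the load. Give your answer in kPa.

Δσ_z ≈ 49.3 kPa

Boussinesq vertical stress below a point load on an elastic half-space:
Δσ_z = 3P/(2πz²) · [1 + (r/z)²]^(−5/2)
r/z = 0/3 = 0; [1+(r/z)²]^(−5/2) = 1.
Δσ_z = 3×930/(2π×3²) × 1 = 49.338 × 1 = 49.34 kPa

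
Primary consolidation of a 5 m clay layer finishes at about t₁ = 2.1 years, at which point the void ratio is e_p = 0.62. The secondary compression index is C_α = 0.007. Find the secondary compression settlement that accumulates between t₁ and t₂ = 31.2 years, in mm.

Secondary compression: S_s = C_α·H/(1+e_p)·log₁₀(t₂/t₁)
S_s = 0.007×5/(1+0.62)×log₁₀(31.2/2.1)
    = 0.0216 × 1.172 = 0.02532 m

S_s ≈ 25.3 mm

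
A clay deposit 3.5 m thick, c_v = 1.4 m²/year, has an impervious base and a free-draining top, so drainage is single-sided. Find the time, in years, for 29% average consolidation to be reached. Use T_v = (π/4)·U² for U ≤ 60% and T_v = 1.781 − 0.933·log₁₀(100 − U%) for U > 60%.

t ≈ 0.578 years

Drainage path length: H_d = H = 3.5 m (single drainage).
U ≤ 60%: T_v = (π/4)·U² = (π/4)×0.29² = 0.066052.
t = T_v·H_d²/c_v = 0.066052×3.5²/1.4 = 0.578 years.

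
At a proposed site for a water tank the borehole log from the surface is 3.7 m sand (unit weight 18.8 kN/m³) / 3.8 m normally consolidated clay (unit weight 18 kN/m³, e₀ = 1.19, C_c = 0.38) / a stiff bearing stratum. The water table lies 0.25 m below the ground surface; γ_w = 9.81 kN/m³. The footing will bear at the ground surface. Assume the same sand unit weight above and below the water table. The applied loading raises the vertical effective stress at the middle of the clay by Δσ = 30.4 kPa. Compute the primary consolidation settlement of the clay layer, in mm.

Mid-depth of clay below the ground surface: z = 3.7 + 3.8/2 = 5.6 m.
Total vertical stress at mid-clay: σ_v = 18.8×3.7 + 18×1.9 = 103.76 kPa.
Pore pressure: u = 9.81×(5.6 − 0.25) = 52.483 kPa.
Initial effective stress: σ'_0 = σ_v − u = 103.76 − 52.483 = 51.277 kPa.
Final effective stress: σ'_f = σ'_0 + Δσ = 51.277 + 30.4 = 81.677 kPa.
Normally consolidated clay, so the full stress increment lies on the virgin compression line:
S_c = C_c·H/(1+e₀)·log₁₀(σ'_f/σ'_0) = 0.38×3.8/(1+1.19)×log₁₀(81.677/51.277)
    = 0.65936 × 0.20218 = 0.1333 m

S_c ≈ 133 mm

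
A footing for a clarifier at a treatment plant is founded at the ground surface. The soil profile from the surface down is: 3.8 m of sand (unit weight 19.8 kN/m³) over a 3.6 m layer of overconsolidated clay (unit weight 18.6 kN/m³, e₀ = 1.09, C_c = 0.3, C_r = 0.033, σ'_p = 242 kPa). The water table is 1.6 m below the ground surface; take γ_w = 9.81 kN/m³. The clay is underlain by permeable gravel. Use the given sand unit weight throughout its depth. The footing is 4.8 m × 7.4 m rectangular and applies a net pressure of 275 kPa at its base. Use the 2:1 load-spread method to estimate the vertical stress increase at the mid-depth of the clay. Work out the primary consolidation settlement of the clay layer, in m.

S_c ≈ 0.0176 m

Mid-depth of clay below the ground surface: z = 3.8 + 3.6/2 = 5.6 m.
Total vertical stress at mid-clay: σ_v = 19.8×3.8 + 18.6×1.8 = 108.72 kPa.
Pore pressure: u = 9.81×(5.6 − 1.6) = 39.24 kPa.
Initial effective stress: σ'_0 = σ_v − u = 108.72 − 39.24 = 69.48 kPa.
Stress increase at mid-clay by the 2:1 spreading method:
Δσ = qBL/((B+z)(L+z)) = 275×4.8×7.4/((4.8+5.6)(7.4+5.6)) = 72.249 kPa
Final effective stress: σ'_f = 69.48 + 72.249 = 141.73 kPa.
σ'_f = 141.73 ≤ σ'_p = 242 kPa, so the clay remains overconsolidated and only the recompression index applies:
S_c = C_r·H/(1+e₀)·log₁₀(σ'_f/σ'_0) = 0.033×3.6/2.09×log₁₀(141.73/69.48)
    = 0.056842 × 0.3096 = 0.0176 m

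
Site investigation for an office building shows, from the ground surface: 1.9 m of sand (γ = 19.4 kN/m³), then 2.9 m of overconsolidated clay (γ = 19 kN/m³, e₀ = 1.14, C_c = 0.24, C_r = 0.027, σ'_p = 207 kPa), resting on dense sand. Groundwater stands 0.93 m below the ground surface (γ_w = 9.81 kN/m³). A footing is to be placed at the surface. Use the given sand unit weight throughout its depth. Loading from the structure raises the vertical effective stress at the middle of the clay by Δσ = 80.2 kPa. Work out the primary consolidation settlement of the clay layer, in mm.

Mid-depth of clay below the ground surface: z = 1.9 + 2.9/2 = 3.35 m.
Total vertical stress at mid-clay: σ_v = 19.4×1.9 + 19×1.45 = 64.41 kPa.
Pore pressure: u = 9.81×(3.35 − 0.93) = 23.74 kPa.
Initial effective stress: σ'_0 = σ_v − u = 64.41 − 23.74 = 40.67 kPa.
Final effective stress: σ'_f = 40.67 + 80.2 = 120.87 kPa.
σ'_f = 120.87 ≤ σ'_p = 207 kPa, so the clay remains overconsolidated and only the recompression index applies:
S_c = C_r·H/(1+e₀)·log₁₀(σ'_f/σ'_0) = 0.027×2.9/2.14×log₁₀(120.87/40.67)
    = 0.036588 × 0.47304 = 0.01731 m

S_c ≈ 17.3 mm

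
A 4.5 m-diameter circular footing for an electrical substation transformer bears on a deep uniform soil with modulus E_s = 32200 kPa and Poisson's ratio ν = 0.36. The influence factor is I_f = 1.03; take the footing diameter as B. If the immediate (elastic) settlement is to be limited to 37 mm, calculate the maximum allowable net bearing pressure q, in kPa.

q ≈ 295 kPa

S_e = q·B·(1−ν²)/E_s · I_f  ⇒  q = S_e·E_s / (B·(1−ν²)·I_f).
q = 0.037 × 32200 / (4.5 × 0.8704 × 1.03) = 295.3 kPa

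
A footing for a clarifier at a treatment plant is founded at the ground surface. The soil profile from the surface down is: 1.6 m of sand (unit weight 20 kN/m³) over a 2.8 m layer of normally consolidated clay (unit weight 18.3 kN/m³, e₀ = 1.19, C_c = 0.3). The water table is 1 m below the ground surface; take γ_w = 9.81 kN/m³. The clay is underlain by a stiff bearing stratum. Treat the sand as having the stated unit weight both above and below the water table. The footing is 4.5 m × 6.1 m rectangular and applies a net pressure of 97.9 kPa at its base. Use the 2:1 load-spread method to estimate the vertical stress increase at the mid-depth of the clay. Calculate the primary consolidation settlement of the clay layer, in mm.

S_c ≈ 118 mm

Mid-depth of clay below the ground surface: z = 1.6 + 2.8/2 = 3 m.
Total vertical stress at mid-clay: σ_v = 20×1.6 + 18.3×1.4 = 57.62 kPa.
Pore pressure: u = 9.81×(3 − 1) = 19.62 kPa.
Initial effective stress: σ'_0 = σ_v − u = 57.62 − 19.62 = 38 kPa.
Stress increase at mid-clay by the 2:1 spreading method:
Δσ = qBL/((B+z)(L+z)) = 97.9×4.5×6.1/((4.5+3)(6.1+3)) = 39.375 kPa
Final effective stress: σ'_f = σ'_0 + Δσ = 38 + 39.375 = 77.375 kPa.
Normally consolidated clay, so the full stress increment lies on the virgin compression line:
S_c = C_c·H/(1+e₀)·log₁₀(σ'_f/σ'_0) = 0.3×2.8/(1+1.19)×log₁₀(77.375/38)
    = 0.38356 × 0.30882 = 0.1185 m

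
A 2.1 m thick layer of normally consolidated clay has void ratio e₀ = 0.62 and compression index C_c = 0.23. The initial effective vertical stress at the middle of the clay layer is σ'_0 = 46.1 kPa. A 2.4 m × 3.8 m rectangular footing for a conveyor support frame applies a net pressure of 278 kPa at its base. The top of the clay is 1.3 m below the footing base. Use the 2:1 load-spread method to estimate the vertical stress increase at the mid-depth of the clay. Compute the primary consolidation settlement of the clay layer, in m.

S_c ≈ 0.137 m

Mid-depth of clay below the footing base: z = 1.3 + 2.1/2 = 2.35 m.
Stress increase at mid-clay by the 2:1 spreading method:
Δσ = qBL/((B+z)(L+z)) = 278×2.4×3.8/((2.4+2.35)(3.8+2.35)) = 86.79 kPa
Final effective stress: σ'_f = σ'_0 + Δσ = 46.1 + 86.79 = 132.89 kPa.
Normally consolidated clay, so the full stress increment lies on the virgin compression line:
S_c = C_c·H/(1+e₀)·log₁₀(σ'_f/σ'_0) = 0.23×2.1/(1+0.62)×log₁₀(132.89/46.1)
    = 0.29815 × 0.45979 = 0.1371 m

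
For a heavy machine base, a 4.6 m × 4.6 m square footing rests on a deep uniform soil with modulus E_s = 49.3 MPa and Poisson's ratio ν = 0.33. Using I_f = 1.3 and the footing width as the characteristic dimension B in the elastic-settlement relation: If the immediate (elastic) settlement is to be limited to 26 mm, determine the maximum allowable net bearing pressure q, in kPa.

E_s = 49.3 MPa = 49300 kPa.
S_e = q·B·(1−ν²)/E_s · I_f  ⇒  q = S_e·E_s / (B·(1−ν²)·I_f).
q = 0.026 × 49300 / (4.6 × 0.8911 × 1.3) = 240.5 kPa

q ≈ 241 kPa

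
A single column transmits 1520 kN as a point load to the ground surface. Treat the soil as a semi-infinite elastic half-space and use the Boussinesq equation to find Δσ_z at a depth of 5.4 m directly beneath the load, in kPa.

Δσ_z ≈ 24.9 kPa

Boussinesq vertical stress below a point load on an elastic half-space:
Δσ_z = 3P/(2πz²) · [1 + (r/z)²]^(−5/2)
r/z = 0/5.4 = 0; [1+(r/z)²]^(−5/2) = 1.
Δσ_z = 3×1520/(2π×5.4²) × 1 = 24.888 × 1 = 24.89 kPa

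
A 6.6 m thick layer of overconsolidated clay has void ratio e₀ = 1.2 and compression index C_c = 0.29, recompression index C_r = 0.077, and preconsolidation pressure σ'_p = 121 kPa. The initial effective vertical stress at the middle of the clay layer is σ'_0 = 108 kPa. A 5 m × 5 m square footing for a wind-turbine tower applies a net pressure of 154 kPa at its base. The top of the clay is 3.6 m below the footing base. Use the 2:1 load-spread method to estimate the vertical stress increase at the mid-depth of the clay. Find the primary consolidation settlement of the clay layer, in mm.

Mid-depth of clay below the footing base: z = 3.6 + 6.6/2 = 6.9 m.
Stress increase at mid-clay by the 2:1 spreading method:
Δσ = qBL/((B+z)(L+z)) = 154×5×5/((5+6.9)(5+6.9)) = 27.187 kPa
Final effective stress: σ'_f = 108 + 27.187 = 135.19 kPa.
σ'_f = 135.19 > σ'_p = 121 kPa, so the stress path crosses the preconsolidation pressure — recompression up to σ'_p, then virgin compression beyond:
S_c = H/(1+e₀)·[C_r·log₁₀(σ'_p/σ'_0) + C_c·log₁₀(σ'_f/σ'_p)]
    = 6.6/2.2 × [0.077×log₁₀(121/108) + 0.29×log₁₀(135.19/121)]
    = 3 × [0.0038008 + 0.013966] = 0.0533 m

S_c ≈ 53.3 mm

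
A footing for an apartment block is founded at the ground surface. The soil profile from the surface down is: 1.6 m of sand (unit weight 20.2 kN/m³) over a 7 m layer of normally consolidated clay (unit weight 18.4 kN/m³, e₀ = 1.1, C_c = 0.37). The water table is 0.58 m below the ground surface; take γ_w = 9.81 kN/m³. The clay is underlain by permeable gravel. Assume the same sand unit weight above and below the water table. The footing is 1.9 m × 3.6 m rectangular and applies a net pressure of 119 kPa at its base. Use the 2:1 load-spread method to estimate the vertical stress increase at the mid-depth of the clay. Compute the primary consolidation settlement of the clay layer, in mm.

Mid-depth of clay below the ground surface: z = 1.6 + 7/2 = 5.1 m.
Total vertical stress at mid-clay: σ_v = 20.2×1.6 + 18.4×3.5 = 96.72 kPa.
Pore pressure: u = 9.81×(5.1 − 0.58) = 44.341 kPa.
Initial effective stress: σ'_0 = σ_v − u = 96.72 − 44.341 = 52.379 kPa.
Stress increase at mid-clay by the 2:1 spreading method:
Δσ = qBL/((B+z)(L+z)) = 119×1.9×3.6/((1.9+5.1)(3.6+5.1)) = 13.366 kPa
Final effective stress: σ'_f = σ'_0 + Δσ = 52.379 + 13.366 = 65.745 kPa.
Normally consolidated clay, so the full stress increment lies on the virgin compression line:
S_c = C_c·H/(1+e₀)·log₁₀(σ'_f/σ'_0) = 0.37×7/(1+1.1)×log₁₀(65.745/52.379)
    = 1.2333 × 0.098706 = 0.1217 m

S_c ≈ 122 mm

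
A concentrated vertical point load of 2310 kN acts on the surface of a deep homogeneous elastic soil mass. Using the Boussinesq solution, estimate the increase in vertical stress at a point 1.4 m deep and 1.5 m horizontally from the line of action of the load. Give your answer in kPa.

Δσ_z ≈ 83.2 kPa

Boussinesq vertical stress below a point load on an elastic half-space:
Δσ_z = 3P/(2πz²) · [1 + (r/z)²]^(−5/2)
r/z = 1.5/1.4 = 1.0714; [1+(r/z)²]^(−5/2) = 0.14789.
Δσ_z = 3×2310/(2π×1.4²) × 0.14789 = 562.73 × 0.14789 = 83.22 kPa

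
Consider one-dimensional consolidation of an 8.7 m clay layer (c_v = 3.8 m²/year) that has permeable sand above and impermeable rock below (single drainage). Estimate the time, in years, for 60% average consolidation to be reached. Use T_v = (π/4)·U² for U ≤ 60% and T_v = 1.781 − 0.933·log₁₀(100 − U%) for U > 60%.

Drainage path length: H_d = H = 8.7 m (single drainage).
U ≤ 60%: T_v = (π/4)·U² = (π/4)×0.6² = 0.28274.
t = T_v·H_d²/c_v = 0.28274×8.7²/3.8 = 5.632 years.

t ≈ 5.63 years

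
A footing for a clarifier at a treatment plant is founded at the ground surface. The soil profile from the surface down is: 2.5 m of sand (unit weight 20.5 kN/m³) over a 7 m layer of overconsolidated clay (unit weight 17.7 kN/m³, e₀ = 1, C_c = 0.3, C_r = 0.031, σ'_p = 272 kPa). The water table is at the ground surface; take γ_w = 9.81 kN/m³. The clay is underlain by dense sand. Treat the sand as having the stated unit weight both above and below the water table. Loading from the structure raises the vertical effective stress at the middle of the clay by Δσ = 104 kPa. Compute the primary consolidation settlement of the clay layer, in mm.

Mid-depth of clay below the ground surface: z = 2.5 + 7/2 = 6 m.
Total vertical stress at mid-clay: σ_v = 20.5×2.5 + 17.7×3.5 = 113.2 kPa.
Pore pressure: u = 9.81×(6 − 0) = 58.86 kPa.
Initial effective stress: σ'_0 = σ_v − u = 113.2 − 58.86 = 54.34 kPa.
Final effective stress: σ'_f = 54.34 + 104 = 158.34 kPa.
σ'_f = 158.34 ≤ σ'_p = 272 kPa, so the clay remains overconsolidated and only the recompression index applies:
S_c = C_r·H/(1+e₀)·log₁₀(σ'_f/σ'_0) = 0.031×7/2×log₁₀(158.34/54.34)
    = 0.1085 × 0.46447 = 0.05039 m

S_c ≈ 50.4 mm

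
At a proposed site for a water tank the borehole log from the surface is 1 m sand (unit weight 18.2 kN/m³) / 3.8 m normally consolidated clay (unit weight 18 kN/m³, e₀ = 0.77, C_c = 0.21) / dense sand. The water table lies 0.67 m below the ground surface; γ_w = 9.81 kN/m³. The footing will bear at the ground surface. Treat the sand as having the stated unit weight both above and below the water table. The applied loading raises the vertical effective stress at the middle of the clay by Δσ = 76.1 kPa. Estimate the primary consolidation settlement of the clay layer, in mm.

S_c ≈ 245 mm

Mid-depth of clay below the ground surface: z = 1 + 3.8/2 = 2.9 m.
Total vertical stress at mid-clay: σ_v = 18.2×1 + 18×1.9 = 52.4 kPa.
Pore pressure: u = 9.81×(2.9 − 0.67) = 21.876 kPa.
Initial effective stress: σ'_0 = σ_v − u = 52.4 − 21.876 = 30.524 kPa.
Final effective stress: σ'_f = σ'_0 + Δσ = 30.524 + 76.1 = 106.62 kPa.
Normally consolidated clay, so the full stress increment lies on the virgin compression line:
S_c = C_c·H/(1+e₀)·log₁₀(σ'_f/σ'_0) = 0.21×3.8/(1+0.77)×log₁₀(106.62/30.524)
    = 0.45085 × 0.5432 = 0.2449 m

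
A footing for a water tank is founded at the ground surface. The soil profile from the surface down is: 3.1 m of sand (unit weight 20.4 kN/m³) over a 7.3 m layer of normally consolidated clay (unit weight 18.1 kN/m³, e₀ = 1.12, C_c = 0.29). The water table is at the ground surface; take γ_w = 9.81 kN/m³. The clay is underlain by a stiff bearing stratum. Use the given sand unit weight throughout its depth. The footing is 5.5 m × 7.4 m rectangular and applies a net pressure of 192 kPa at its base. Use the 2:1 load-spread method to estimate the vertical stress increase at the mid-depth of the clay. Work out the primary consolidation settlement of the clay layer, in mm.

S_c ≈ 234 mm

Mid-depth of clay below the ground surface: z = 3.1 + 7.3/2 = 6.75 m.
Total vertical stress at mid-clay: σ_v = 20.4×3.1 + 18.1×3.65 = 129.31 kPa.
Pore pressure: u = 9.81×(6.75 − 0) = 66.218 kPa.
Initial effective stress: σ'_0 = σ_v − u = 129.31 − 66.218 = 63.092 kPa.
Stress increase at mid-clay by the 2:1 spreading method:
Δσ = qBL/((B+z)(L+z)) = 192×5.5×7.4/((5.5+6.75)(7.4+6.75)) = 45.082 kPa
Final effective stress: σ'_f = σ'_0 + Δσ = 63.092 + 45.082 = 108.17 kPa.
Normally consolidated clay, so the full stress increment lies on the virgin compression line:
S_c = C_c·H/(1+e₀)·log₁₀(σ'_f/σ'_0) = 0.29×7.3/(1+1.12)×log₁₀(108.17/63.092)
    = 0.99858 × 0.23413 = 0.2338 m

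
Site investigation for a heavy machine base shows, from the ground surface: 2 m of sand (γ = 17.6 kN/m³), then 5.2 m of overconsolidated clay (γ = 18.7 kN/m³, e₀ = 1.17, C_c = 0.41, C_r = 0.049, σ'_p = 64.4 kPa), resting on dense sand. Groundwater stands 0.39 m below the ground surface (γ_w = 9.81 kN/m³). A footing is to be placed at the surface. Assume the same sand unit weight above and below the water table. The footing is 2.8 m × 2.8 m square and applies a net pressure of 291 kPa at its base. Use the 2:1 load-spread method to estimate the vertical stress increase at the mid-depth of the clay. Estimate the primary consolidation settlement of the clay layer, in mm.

S_c ≈ 135 mm

Mid-depth of clay below the ground surface: z = 2 + 5.2/2 = 4.6 m.
Total vertical stress at mid-clay: σ_v = 17.6×2 + 18.7×2.6 = 83.82 kPa.
Pore pressure: u = 9.81×(4.6 − 0.39) = 41.3 kPa.
Initial effective stress: σ'_0 = σ_v − u = 83.82 − 41.3 = 42.52 kPa.
Stress increase at mid-clay by the 2:1 spreading method:
Δσ = qBL/((B+z)(L+z)) = 291×2.8×2.8/((2.8+4.6)(2.8+4.6)) = 41.663 kPa
Final effective stress: σ'_f = 42.52 + 41.663 = 84.183 kPa.
σ'_f = 84.183 > σ'_p = 64.4 kPa, so the stress path crosses the preconsolidation pressure — recompression up to σ'_p, then virgin compression beyond:
S_c = H/(1+e₀)·[C_r·log₁₀(σ'_p/σ'_0) + C_c·log₁₀(σ'_f/σ'_p)]
    = 5.2/2.17 × [0.049×log₁₀(64.4/42.52) + 0.41×log₁₀(84.183/64.4)]
    = 2.3963 × [0.0088343 + 0.047699] = 0.1355 m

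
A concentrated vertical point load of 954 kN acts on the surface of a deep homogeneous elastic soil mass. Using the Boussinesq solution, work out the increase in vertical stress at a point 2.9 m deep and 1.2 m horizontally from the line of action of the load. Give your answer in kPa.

Δσ_z ≈ 36.5 kPa

Boussinesq vertical stress below a point load on an elastic half-space:
Δσ_z = 3P/(2πz²) · [1 + (r/z)²]^(−5/2)
r/z = 1.2/2.9 = 0.41379; [1+(r/z)²]^(−5/2) = 0.6736.
Δσ_z = 3×954/(2π×2.9²) × 0.6736 = 54.162 × 0.6736 = 36.48 kPa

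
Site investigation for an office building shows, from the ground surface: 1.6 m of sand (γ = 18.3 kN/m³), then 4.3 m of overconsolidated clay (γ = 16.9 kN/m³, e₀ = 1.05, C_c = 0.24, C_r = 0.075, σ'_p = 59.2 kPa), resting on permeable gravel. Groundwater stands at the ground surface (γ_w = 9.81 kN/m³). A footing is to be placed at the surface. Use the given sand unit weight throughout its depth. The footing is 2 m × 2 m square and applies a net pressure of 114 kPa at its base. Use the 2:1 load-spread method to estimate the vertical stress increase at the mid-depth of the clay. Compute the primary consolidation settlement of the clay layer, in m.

S_c ≈ 0.0267 m

Mid-depth of clay below the ground surface: z = 1.6 + 4.3/2 = 3.75 m.
Total vertical stress at mid-clay: σ_v = 18.3×1.6 + 16.9×2.15 = 65.615 kPa.
Pore pressure: u = 9.81×(3.75 − 0) = 36.788 kPa.
Initial effective stress: σ'_0 = σ_v − u = 65.615 − 36.788 = 28.827 kPa.
Stress increase at mid-clay by the 2:1 spreading method:
Δσ = qBL/((B+z)(L+z)) = 114×2×2/((2+3.75)(2+3.75)) = 13.792 kPa
Final effective stress: σ'_f = 28.827 + 13.792 = 42.619 kPa.
σ'_f = 42.619 ≤ σ'_p = 59.2 kPa, so the clay remains overconsolidated and only the recompression index applies:
S_c = C_r·H/(1+e₀)·log₁₀(σ'_f/σ'_0) = 0.075×4.3/2.05×log₁₀(42.619/28.827)
    = 0.15732 × 0.1698 = 0.02671 m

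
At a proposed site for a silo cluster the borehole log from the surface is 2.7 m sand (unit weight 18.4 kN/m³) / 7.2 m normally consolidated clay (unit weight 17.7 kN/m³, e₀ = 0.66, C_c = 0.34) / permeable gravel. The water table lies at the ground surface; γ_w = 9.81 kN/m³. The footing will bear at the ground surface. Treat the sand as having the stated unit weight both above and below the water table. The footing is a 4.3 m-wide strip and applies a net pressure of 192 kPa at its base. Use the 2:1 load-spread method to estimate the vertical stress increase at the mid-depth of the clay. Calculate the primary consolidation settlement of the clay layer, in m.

Mid-depth of clay below the ground surface: z = 2.7 + 7.2/2 = 6.3 m.
Total vertical stress at mid-clay: σ_v = 18.4×2.7 + 17.7×3.6 = 113.4 kPa.
Pore pressure: u = 9.81×(6.3 − 0) = 61.803 kPa.
Initial effective stress: σ'_0 = σ_v − u = 113.4 − 61.803 = 51.597 kPa.
Stress increase at mid-clay by the 2:1 spreading method:
Δσ = qB/(B+z) = 192×4.3/(4.3+6.3) = 77.887 kPa
Final effective stress: σ'_f = σ'_0 + Δσ = 51.597 + 77.887 = 129.48 kPa.
Normally consolidated clay, so the full stress increment lies on the virgin compression line:
S_c = C_c·H/(1+e₀)·log₁₀(σ'_f/σ'_0) = 0.34×7.2/(1+0.66)×log₁₀(129.48/51.597)
    = 1.4747 × 0.39958 = 0.5893 m

S_c ≈ 0.589 m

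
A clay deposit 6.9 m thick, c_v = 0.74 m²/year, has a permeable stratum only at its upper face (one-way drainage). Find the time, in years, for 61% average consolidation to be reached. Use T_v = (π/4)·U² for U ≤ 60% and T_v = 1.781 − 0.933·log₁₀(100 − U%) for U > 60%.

Drainage path length: H_d = H = 6.9 m (single drainage).
U > 60%: T_v = 1.781 − 0.933·log₁₀(100 − 61) = 0.29654.
t = T_v·H_d²/c_v = 0.29654×6.9²/0.74 = 19.08 years.

t ≈ 19.1 years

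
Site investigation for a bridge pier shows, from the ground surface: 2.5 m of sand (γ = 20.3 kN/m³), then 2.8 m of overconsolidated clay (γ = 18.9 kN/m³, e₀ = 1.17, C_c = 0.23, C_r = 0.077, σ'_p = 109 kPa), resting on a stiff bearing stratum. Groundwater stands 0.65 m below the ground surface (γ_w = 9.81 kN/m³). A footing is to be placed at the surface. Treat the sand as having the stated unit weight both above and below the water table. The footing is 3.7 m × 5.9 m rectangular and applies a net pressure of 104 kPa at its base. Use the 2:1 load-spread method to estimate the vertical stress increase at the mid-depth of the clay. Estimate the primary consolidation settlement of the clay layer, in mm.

S_c ≈ 22.2 mm

Mid-depth of clay below the ground surface: z = 2.5 + 2.8/2 = 3.9 m.
Total vertical stress at mid-clay: σ_v = 20.3×2.5 + 18.9×1.4 = 77.21 kPa.
Pore pressure: u = 9.81×(3.9 − 0.65) = 31.883 kPa.
Initial effective stress: σ'_0 = σ_v − u = 77.21 − 31.883 = 45.327 kPa.
Stress increase at mid-clay by the 2:1 spreading method:
Δσ = qBL/((B+z)(L+z)) = 104×3.7×5.9/((3.7+3.9)(5.9+3.9)) = 30.482 kPa
Final effective stress: σ'_f = 45.327 + 30.482 = 75.809 kPa.
σ'_f = 75.809 ≤ σ'_p = 109 kPa, so the clay remains overconsolidated and only the recompression index applies:
S_c = C_r·H/(1+e₀)·log₁₀(σ'_f/σ'_0) = 0.077×2.8/2.17×log₁₀(75.809/45.327)
    = 0.099353 × 0.22336 = 0.02219 m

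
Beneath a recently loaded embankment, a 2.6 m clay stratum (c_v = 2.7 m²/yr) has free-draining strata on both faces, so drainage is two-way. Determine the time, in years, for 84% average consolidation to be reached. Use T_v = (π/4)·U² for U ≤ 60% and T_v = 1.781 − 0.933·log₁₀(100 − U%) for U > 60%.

t ≈ 0.412 years

Drainage path length: H_d = H/2 = 1.3 m (double drainage).
U > 60%: T_v = 1.781 − 0.933·log₁₀(100 − 84) = 0.65756.
t = T_v·H_d²/c_v = 0.65756×1.3²/2.7 = 0.4116 years.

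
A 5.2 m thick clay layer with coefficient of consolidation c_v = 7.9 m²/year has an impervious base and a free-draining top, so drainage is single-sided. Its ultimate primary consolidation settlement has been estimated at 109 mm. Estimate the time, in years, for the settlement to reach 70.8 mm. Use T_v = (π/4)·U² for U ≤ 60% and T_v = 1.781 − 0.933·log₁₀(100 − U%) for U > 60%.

Drainage path length: H_d = H = 5.2 m (single drainage).
U = S(t)/S_ult = 70.8/109 = 0.6495.
U > 60%: T_v = 1.781 − 0.933·log₁₀(100 − 64.954) = 0.33985.
t = T_v·H_d²/c_v = 0.33985×5.2²/7.9 = 1.163 years.

t ≈ 1.16 years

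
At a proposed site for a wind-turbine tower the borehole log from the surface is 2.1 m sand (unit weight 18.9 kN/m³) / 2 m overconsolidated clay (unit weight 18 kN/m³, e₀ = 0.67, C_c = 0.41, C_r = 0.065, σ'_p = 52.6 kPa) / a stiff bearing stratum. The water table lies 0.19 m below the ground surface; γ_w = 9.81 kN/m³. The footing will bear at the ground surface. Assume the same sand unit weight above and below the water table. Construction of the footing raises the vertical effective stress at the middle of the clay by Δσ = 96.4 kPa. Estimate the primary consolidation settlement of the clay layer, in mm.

Mid-depth of clay below the ground surface: z = 2.1 + 2/2 = 3.1 m.
Total vertical stress at mid-clay: σ_v = 18.9×2.1 + 18×1 = 57.69 kPa.
Pore pressure: u = 9.81×(3.1 − 0.19) = 28.547 kPa.
Initial effective stress: σ'_0 = σ_v − u = 57.69 − 28.547 = 29.143 kPa.
Final effective stress: σ'_f = 29.143 + 96.4 = 125.54 kPa.
σ'_f = 125.54 > σ'_p = 52.6 kPa, so the stress path crosses the preconsolidation pressure — recompression up to σ'_p, then virgin compression beyond:
S_c = H/(1+e₀)·[C_r·log₁₀(σ'_p/σ'_0) + C_c·log₁₀(σ'_f/σ'_p)]
    = 2/1.67 × [0.065×log₁₀(52.6/29.143) + 0.41×log₁₀(125.54/52.6)]
    = 1.1976 × [0.016669 + 0.1549] = 0.2055 m

S_c ≈ 205 mm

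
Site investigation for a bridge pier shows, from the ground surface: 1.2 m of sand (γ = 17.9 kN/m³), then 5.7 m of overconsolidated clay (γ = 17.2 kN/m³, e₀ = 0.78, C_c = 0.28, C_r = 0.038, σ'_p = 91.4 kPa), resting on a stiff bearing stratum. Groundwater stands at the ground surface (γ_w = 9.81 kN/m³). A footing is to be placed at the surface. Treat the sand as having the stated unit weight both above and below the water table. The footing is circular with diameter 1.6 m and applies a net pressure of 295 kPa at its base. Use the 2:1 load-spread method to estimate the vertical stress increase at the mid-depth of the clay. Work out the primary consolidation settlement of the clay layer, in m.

S_c ≈ 0.0301 m

Mid-depth of clay below the ground surface: z = 1.2 + 5.7/2 = 4.05 m.
Total vertical stress at mid-clay: σ_v = 17.9×1.2 + 17.2×2.85 = 70.5 kPa.
Pore pressure: u = 9.81×(4.05 − 0) = 39.73 kPa.
Initial effective stress: σ'_0 = σ_v − u = 70.5 − 39.73 = 30.77 kPa.
Stress increase at mid-clay by the 2:1 spreading method:
Δσ ≈ qD²/(D+z)² = 295×1.6²/(1.6+4.05)² = 23.657 kPa
Final effective stress: σ'_f = 30.77 + 23.657 = 54.427 kPa.
σ'_f = 54.427 ≤ σ'_p = 91.4 kPa, so the clay remains overconsolidated and only the recompression index applies:
S_c = C_r·H/(1+e₀)·log₁₀(σ'_f/σ'_0) = 0.038×5.7/1.78×log₁₀(54.427/30.77)
    = 0.12168 × 0.24769 = 0.03014 m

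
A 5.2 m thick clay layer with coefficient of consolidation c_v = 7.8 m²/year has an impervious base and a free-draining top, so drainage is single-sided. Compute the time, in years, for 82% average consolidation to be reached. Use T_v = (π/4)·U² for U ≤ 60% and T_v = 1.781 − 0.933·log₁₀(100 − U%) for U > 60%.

Drainage path length: H_d = H = 5.2 m (single drainage).
U > 60%: T_v = 1.781 − 0.933·log₁₀(100 − 82) = 0.60983.
t = T_v·H_d²/c_v = 0.60983×5.2²/7.8 = 2.114 years.

t ≈ 2.11 years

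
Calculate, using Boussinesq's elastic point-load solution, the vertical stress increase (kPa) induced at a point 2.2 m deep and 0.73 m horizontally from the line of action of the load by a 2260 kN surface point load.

Boussinesq vertical stress below a point load on an elastic half-space:
Δσ_z = 3P/(2πz²) · [1 + (r/z)²]^(−5/2)
r/z = 0.73/2.2 = 0.33182; [1+(r/z)²]^(−5/2) = 0.77018.
Δσ_z = 3×2260/(2π×2.2²) × 0.77018 = 222.95 × 0.77018 = 171.7 kPa

Δσ_z ≈ 172 kPa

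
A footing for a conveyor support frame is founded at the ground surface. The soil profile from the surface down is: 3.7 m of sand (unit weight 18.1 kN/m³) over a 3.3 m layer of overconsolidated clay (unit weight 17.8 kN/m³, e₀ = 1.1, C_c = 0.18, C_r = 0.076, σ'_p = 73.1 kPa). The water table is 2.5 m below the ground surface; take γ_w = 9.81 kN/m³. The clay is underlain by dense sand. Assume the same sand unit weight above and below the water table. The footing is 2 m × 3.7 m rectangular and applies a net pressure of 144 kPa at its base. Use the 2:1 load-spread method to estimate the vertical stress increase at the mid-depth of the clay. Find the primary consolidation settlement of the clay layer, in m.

S_c ≈ 0.0211 m

Mid-depth of clay below the ground surface: z = 3.7 + 3.3/2 = 5.35 m.
Total vertical stress at mid-clay: σ_v = 18.1×3.7 + 17.8×1.65 = 96.34 kPa.
Pore pressure: u = 9.81×(5.35 − 2.5) = 27.959 kPa.
Initial effective stress: σ'_0 = σ_v − u = 96.34 − 27.959 = 68.381 kPa.
Stress increase at mid-clay by the 2:1 spreading method:
Δσ = qBL/((B+z)(L+z)) = 144×2×3.7/((2+5.35)(3.7+5.35)) = 16.02 kPa
Final effective stress: σ'_f = 68.381 + 16.02 = 84.401 kPa.
σ'_f = 84.401 > σ'_p = 73.1 kPa, so the stress path crosses the preconsolidation pressure — recompression up to σ'_p, then virgin compression beyond:
S_c = H/(1+e₀)·[C_r·log₁₀(σ'_p/σ'_0) + C_c·log₁₀(σ'_f/σ'_p)]
    = 3.3/2.1 × [0.076×log₁₀(73.1/68.381) + 0.18×log₁₀(84.401/73.1)]
    = 1.5714 × [0.0022026 + 0.011237] = 0.02112 m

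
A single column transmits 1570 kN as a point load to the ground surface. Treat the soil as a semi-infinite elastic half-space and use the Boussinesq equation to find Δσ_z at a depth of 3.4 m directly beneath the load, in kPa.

Δσ_z ≈ 64.8 kPa

Boussinesq vertical stress below a point load on an elastic half-space:
Δσ_z = 3P/(2πz²) · [1 + (r/z)²]^(−5/2)
r/z = 0/3.4 = 0; [1+(r/z)²]^(−5/2) = 1.
Δσ_z = 3×1570/(2π×3.4²) × 1 = 64.846 × 1 = 64.85 kPa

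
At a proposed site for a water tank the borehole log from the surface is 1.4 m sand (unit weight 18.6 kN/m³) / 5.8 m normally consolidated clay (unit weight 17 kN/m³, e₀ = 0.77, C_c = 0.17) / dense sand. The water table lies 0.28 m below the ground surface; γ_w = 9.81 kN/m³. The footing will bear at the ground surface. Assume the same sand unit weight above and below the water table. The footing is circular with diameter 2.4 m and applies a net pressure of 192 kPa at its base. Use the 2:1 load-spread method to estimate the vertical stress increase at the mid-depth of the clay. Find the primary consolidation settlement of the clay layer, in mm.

S_c ≈ 126 mm

Mid-depth of clay below the ground surface: z = 1.4 + 5.8/2 = 4.3 m.
Total vertical stress at mid-clay: σ_v = 18.6×1.4 + 17×2.9 = 75.34 kPa.
Pore pressure: u = 9.81×(4.3 − 0.28) = 39.436 kPa.
Initial effective stress: σ'_0 = σ_v − u = 75.34 − 39.436 = 35.904 kPa.
Stress increase at mid-clay by the 2:1 spreading method:
Δσ ≈ qD²/(D+z)² = 192×2.4²/(2.4+4.3)² = 24.636 kPa
Final effective stress: σ'_f = σ'_0 + Δσ = 35.904 + 24.636 = 60.54 kPa.
Normally consolidated clay, so the full stress increment lies on the virgin compression line:
S_c = C_c·H/(1+e₀)·log₁₀(σ'_f/σ'_0) = 0.17×5.8/(1+0.77)×log₁₀(60.54/35.904)
    = 0.55706 × 0.2269 = 0.1264 m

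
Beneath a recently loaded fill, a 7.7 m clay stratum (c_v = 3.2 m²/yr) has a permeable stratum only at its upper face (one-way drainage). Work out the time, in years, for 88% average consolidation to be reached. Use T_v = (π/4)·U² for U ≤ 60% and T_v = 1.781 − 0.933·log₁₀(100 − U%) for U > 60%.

t ≈ 14.3 years

Drainage path length: H_d = H = 7.7 m (single drainage).
U > 60%: T_v = 1.781 − 0.933·log₁₀(100 − 88) = 0.77412.
t = T_v·H_d²/c_v = 0.77412×7.7²/3.2 = 14.34 years.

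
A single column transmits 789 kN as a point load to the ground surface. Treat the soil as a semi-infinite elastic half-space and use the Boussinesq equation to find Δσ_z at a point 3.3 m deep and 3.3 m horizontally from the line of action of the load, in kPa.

Δσ_z ≈ 6.12 kPa

Boussinesq vertical stress below a point load on an elastic half-space:
Δσ_z = 3P/(2πz²) · [1 + (r/z)²]^(−5/2)
r/z = 3.3/3.3 = 1; [1+(r/z)²]^(−5/2) = 0.17678.
Δσ_z = 3×789/(2π×3.3²) × 0.17678 = 34.593 × 0.17678 = 6.115 kPa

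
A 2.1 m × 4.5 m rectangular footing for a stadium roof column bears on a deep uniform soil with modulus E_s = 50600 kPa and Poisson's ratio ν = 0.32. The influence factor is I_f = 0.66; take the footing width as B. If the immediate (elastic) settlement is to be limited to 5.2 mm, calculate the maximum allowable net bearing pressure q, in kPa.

S_e = q·B·(1−ν²)/E_s · I_f  ⇒  q = S_e·E_s / (B·(1−ν²)·I_f).
q = 0.0052 × 50600 / (2.1 × 0.8976 × 0.66) = 211.5 kPa

q ≈ 211 kPa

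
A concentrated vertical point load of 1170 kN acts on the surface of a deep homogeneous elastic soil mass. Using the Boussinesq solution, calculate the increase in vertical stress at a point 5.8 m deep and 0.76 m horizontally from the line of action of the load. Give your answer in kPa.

Δσ_z ≈ 15.9 kPa

Boussinesq vertical stress below a point load on an elastic half-space:
Δσ_z = 3P/(2πz²) · [1 + (r/z)²]^(−5/2)
r/z = 0.76/5.8 = 0.13103; [1+(r/z)²]^(−5/2) = 0.95833.
Δσ_z = 3×1170/(2π×5.8²) × 0.95833 = 16.606 × 0.95833 = 15.91 kPa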